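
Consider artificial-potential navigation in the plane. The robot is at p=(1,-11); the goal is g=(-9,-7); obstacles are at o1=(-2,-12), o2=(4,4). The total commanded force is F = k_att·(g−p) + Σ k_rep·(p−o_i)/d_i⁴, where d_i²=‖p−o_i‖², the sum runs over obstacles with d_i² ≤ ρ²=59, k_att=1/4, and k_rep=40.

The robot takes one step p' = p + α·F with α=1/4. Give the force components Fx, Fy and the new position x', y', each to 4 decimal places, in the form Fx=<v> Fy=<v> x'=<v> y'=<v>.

Fx=-1.3000 Fy=1.4000 x'=0.6750 y'=-10.6500

F_att = 1/4·(g−p) = 1/4·(-10,4) = (-2.5000,1.0000)
o1: d²=10 ≤ ρ²=59; F_rep = 40·(3,1)/10² = (1.2000,0.4000)
o2: d²=234 > ρ²=59 → inactive
F = F_att + ΣF_rep = (-1.3000,1.4000)
p' = p + 1/4·F = (0.6750,-10.6500)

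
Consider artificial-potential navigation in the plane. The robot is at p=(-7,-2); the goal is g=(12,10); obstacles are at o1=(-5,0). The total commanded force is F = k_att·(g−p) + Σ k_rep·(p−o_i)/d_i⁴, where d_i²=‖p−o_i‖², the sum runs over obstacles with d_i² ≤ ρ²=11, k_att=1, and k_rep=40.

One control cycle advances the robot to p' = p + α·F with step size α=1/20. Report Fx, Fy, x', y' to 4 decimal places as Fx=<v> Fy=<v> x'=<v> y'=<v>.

F_att = 1·(g−p) = 1·(19,12) = (19.0000,12.0000)
o1: d²=8 ≤ ρ²=11; F_rep = 40·(-2,-2)/8² = (-1.2500,-1.2500)
F = F_att + ΣF_rep = (17.7500,10.7500)
p' = p + 1/20·F = (-6.1125,-1.4625)

Fx=17.7500 Fy=10.7500 x'=-6.1125 y'=-1.4625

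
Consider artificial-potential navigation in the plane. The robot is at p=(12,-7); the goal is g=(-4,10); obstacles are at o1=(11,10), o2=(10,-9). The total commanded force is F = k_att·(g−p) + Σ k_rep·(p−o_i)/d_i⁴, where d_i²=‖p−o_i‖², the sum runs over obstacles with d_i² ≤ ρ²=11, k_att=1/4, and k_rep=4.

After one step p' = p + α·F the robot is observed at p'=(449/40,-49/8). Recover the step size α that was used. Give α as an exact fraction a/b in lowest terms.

α = 1/5

F_att = 1/4·(g−p) = 1/4·(-16,17) = (-4.0000,4.2500)
o1: d²=290 > ρ²=11 → inactive
o2: d²=8 ≤ ρ²=11; F_rep = 4·(2,2)/8² = (0.1250,0.1250)
F = F_att + ΣF_rep = (-3.8750,4.3750)
Δp = p'−p = (-0.7750,0.8750); α = Δx/Fx = (-31/40) / (-31/8) = 1/5
check: Δy/Fy = (7/8) / (35/8) = 1/5 ✓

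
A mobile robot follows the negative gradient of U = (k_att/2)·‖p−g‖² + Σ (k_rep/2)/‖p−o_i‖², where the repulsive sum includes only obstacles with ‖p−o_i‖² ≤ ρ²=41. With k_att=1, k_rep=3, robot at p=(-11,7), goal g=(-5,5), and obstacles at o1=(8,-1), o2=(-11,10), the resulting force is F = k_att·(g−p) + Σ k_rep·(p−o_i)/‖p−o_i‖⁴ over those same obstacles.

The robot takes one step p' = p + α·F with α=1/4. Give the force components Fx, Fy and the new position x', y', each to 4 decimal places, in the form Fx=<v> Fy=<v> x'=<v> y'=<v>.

F_att = 1·(g−p) = 1·(6,-2) = (6.0000,-2.0000)
o1: d²=425 > ρ²=41 → inactive
o2: d²=9 ≤ ρ²=41; F_rep = 3·(0,-3)/9² = (0.0000,-0.1111)
F = F_att + ΣF_rep = (6.0000,-2.1111)
p' = p + 1/4·F = (-9.5000,6.4722)

Fx=6.0000 Fy=-2.1111 x'=-9.5000 y'=6.4722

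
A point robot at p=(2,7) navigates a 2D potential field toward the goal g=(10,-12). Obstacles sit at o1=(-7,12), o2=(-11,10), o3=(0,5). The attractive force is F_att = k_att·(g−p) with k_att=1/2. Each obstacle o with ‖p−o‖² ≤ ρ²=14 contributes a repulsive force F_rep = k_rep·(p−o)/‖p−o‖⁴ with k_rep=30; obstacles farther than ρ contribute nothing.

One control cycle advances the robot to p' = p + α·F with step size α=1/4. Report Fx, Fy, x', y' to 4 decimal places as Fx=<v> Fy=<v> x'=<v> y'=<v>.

F_att = 1/2·(g−p) = 1/2·(8,-19) = (4.0000,-9.5000)
o1: d²=106 > ρ²=14 → inactive
o2: d²=178 > ρ²=14 → inactive
o3: d²=8 ≤ ρ²=14; F_rep = 30·(2,2)/8² = (0.9375,0.9375)
F = F_att + ΣF_rep = (4.9375,-8.5625)
p' = p + 1/4·F = (3.2344,4.8594)

Fx=4.9375 Fy=-8.5625 x'=3.2344 y'=4.8594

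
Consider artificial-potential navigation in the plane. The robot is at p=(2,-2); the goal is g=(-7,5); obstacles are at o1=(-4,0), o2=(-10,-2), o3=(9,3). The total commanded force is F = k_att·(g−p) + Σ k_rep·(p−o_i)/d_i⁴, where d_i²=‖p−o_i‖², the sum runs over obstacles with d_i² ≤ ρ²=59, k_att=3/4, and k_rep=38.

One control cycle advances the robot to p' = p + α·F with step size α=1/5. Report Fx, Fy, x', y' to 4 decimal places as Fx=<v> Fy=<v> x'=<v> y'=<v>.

Fx=-6.6075 Fy=5.2025 x'=0.6785 y'=-0.9595

F_att = 3/4·(g−p) = 3/4·(-9,7) = (-6.7500,5.2500)
o1: d²=40 ≤ ρ²=59; F_rep = 38·(6,-2)/40² = (0.1425,-0.0475)
o2: d²=144 > ρ²=59 → inactive
o3: d²=74 > ρ²=59 → inactive
F = F_att + ΣF_rep = (-6.6075,5.2025)
p' = p + 1/5·F = (0.6785,-0.9595)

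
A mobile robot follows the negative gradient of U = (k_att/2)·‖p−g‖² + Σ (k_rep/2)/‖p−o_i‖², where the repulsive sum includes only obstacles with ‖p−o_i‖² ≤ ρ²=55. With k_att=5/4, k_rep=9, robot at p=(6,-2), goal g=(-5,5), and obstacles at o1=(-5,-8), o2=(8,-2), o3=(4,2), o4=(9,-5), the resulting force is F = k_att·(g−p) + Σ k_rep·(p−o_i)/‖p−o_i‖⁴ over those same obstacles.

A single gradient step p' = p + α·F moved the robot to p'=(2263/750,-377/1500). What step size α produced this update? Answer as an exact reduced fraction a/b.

α = 1/5

F_att = 5/4·(g−p) = 5/4·(-11,7) = (-13.7500,8.7500)
o1: d²=157 > ρ²=55 → inactive
o2: d²=4 ≤ ρ²=55; F_rep = 9·(-2,0)/4² = (-1.1250,0.0000)
o3: d²=20 ≤ ρ²=55; F_rep = 9·(2,-4)/20² = (0.0450,-0.0900)
o4: d²=18 ≤ ρ²=55; F_rep = 9·(-3,3)/18² = (-0.0833,0.0833)
F = F_att + ΣF_rep = (-14.9133,8.7433)
Δp = p'−p = (-2.9827,1.7487); α = Δx/Fx = (-2237/750) / (-2237/150) = 1/5
check: Δy/Fy = (2623/1500) / (2623/300) = 1/5 ✓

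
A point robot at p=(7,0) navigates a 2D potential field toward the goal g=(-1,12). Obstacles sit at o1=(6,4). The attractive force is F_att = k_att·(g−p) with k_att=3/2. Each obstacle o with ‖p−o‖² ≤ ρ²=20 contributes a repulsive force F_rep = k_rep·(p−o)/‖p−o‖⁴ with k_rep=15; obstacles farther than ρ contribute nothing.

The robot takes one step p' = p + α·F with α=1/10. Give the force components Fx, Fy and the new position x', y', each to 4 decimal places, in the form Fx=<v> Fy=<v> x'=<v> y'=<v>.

F_att = 3/2·(g−p) = 3/2·(-8,12) = (-12.0000,18.0000)
o1: d²=17 ≤ ρ²=20; F_rep = 15·(1,-4)/17² = (0.0519,-0.2076)
F = F_att + ΣF_rep = (-11.9481,17.7924)
p' = p + 1/10·F = (5.8052,1.7792)

Fx=-11.9481 Fy=17.7924 x'=5.8052 y'=1.7792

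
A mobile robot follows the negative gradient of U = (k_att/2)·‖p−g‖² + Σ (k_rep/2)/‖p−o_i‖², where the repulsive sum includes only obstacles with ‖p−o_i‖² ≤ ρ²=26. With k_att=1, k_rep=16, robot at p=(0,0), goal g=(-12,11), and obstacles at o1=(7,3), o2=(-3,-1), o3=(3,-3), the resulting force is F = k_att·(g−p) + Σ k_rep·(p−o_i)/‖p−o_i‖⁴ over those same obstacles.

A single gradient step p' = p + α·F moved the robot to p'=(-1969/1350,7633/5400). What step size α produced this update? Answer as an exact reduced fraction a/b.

α = 1/8

F_att = 1·(g−p) = 1·(-12,11) = (-12.0000,11.0000)
o1: d²=58 > ρ²=26 → inactive
o2: d²=10 ≤ ρ²=26; F_rep = 16·(3,1)/10² = (0.4800,0.1600)
o3: d²=18 ≤ ρ²=26; F_rep = 16·(-3,3)/18² = (-0.1481,0.1481)
F = F_att + ΣF_rep = (-11.6681,11.3081)
Δp = p'−p = (-1.4585,1.4135); α = Δx/Fx = (-1969/1350) / (-7876/675) = 1/8
check: Δy/Fy = (7633/5400) / (7633/675) = 1/8 ✓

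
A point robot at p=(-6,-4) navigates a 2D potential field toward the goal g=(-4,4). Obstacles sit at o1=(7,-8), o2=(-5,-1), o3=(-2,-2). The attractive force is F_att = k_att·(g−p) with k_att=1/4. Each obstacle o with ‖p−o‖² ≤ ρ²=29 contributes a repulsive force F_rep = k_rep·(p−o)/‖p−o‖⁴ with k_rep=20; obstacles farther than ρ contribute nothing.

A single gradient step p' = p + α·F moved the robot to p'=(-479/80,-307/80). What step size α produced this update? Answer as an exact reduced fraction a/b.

F_att = 1/4·(g−p) = 1/4·(2,8) = (0.5000,2.0000)
o1: d²=185 > ρ²=29 → inactive
o2: d²=10 ≤ ρ²=29; F_rep = 20·(-1,-3)/10² = (-0.2000,-0.6000)
o3: d²=20 ≤ ρ²=29; F_rep = 20·(-4,-2)/20² = (-0.2000,-0.1000)
F = F_att + ΣF_rep = (0.1000,1.3000)
Δp = p'−p = (0.0125,0.1625); α = Δx/Fx = (1/80) / (1/10) = 1/8
check: Δy/Fy = (13/80) / (13/10) = 1/8 ✓

α = 1/8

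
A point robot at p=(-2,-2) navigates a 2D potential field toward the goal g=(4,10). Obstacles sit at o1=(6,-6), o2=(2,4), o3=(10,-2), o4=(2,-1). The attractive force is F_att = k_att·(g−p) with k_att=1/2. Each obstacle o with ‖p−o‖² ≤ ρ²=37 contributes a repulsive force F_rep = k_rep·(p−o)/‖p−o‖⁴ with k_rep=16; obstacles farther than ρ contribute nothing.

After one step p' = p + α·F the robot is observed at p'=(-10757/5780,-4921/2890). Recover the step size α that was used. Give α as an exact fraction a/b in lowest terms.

α = 1/20

F_att = 1/2·(g−p) = 1/2·(6,12) = (3.0000,6.0000)
o1: d²=80 > ρ²=37 → inactive
o2: d²=52 > ρ²=37 → inactive
o3: d²=144 > ρ²=37 → inactive
o4: d²=17 ≤ ρ²=37; F_rep = 16·(-4,-1)/17² = (-0.2215,-0.0554)
F = F_att + ΣF_rep = (2.7785,5.9446)
Δp = p'−p = (0.1389,0.2972); α = Δx/Fx = (803/5780) / (803/289) = 1/20
check: Δy/Fy = (859/2890) / (1718/289) = 1/20 ✓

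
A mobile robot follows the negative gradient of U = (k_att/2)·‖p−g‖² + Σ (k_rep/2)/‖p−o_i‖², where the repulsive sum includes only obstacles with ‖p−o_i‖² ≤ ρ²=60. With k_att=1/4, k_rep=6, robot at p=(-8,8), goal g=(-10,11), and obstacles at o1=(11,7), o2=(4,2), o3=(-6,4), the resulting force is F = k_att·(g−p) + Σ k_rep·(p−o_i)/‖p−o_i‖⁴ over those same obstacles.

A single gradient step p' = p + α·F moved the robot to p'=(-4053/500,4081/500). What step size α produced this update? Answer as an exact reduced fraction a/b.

F_att = 1/4·(g−p) = 1/4·(-2,3) = (-0.5000,0.7500)
o1: d²=362 > ρ²=60 → inactive
o2: d²=180 > ρ²=60 → inactive
o3: d²=20 ≤ ρ²=60; F_rep = 6·(-2,4)/20² = (-0.0300,0.0600)
F = F_att + ΣF_rep = (-0.5300,0.8100)
Δp = p'−p = (-0.1060,0.1620); α = Δx/Fx = (-53/500) / (-53/100) = 1/5
check: Δy/Fy = (81/500) / (81/100) = 1/5 ✓

α = 1/5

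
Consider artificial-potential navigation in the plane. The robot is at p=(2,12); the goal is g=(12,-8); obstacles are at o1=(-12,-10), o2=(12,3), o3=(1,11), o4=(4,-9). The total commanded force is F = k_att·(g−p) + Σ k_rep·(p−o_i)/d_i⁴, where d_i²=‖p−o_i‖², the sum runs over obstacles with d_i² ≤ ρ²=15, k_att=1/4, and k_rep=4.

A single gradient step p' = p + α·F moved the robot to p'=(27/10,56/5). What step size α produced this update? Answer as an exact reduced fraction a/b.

F_att = 1/4·(g−p) = 1/4·(10,-20) = (2.5000,-5.0000)
o1: d²=680 > ρ²=15 → inactive
o2: d²=181 > ρ²=15 → inactive
o3: d²=2 ≤ ρ²=15; F_rep = 4·(1,1)/2² = (1.0000,1.0000)
o4: d²=445 > ρ²=15 → inactive
F = F_att + ΣF_rep = (3.5000,-4.0000)
Δp = p'−p = (0.7000,-0.8000); α = Δx/Fx = (7/10) / (7/2) = 1/5
check: Δy/Fy = (-4/5) / (-4) = 1/5 ✓

α = 1/5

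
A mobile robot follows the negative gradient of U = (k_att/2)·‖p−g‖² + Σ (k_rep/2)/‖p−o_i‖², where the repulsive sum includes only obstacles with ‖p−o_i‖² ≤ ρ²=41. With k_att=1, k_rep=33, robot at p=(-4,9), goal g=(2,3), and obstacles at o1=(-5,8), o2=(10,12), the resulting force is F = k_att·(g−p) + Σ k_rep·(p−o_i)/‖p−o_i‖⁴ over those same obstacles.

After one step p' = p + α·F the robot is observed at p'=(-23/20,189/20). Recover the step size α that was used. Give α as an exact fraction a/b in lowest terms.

F_att = 1·(g−p) = 1·(6,-6) = (6.0000,-6.0000)
o1: d²=2 ≤ ρ²=41; F_rep = 33·(1,1)/2² = (8.2500,8.2500)
o2: d²=205 > ρ²=41 → inactive
F = F_att + ΣF_rep = (14.2500,2.2500)
Δp = p'−p = (2.8500,0.4500); α = Δx/Fx = (57/20) / (57/4) = 1/5
check: Δy/Fy = (9/20) / (9/4) = 1/5 ✓

α = 1/5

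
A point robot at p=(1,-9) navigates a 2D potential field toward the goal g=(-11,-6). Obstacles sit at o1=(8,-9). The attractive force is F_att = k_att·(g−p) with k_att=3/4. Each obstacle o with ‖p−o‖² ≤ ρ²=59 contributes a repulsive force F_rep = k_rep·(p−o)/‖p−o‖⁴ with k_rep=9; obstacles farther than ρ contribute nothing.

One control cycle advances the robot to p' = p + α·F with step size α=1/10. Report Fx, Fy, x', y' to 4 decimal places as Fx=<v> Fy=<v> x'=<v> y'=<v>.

F_att = 3/4·(g−p) = 3/4·(-12,3) = (-9.0000,2.2500)
o1: d²=49 ≤ ρ²=59; F_rep = 9·(-7,0)/49² = (-0.0262,0.0000)
F = F_att + ΣF_rep = (-9.0262,2.2500)
p' = p + 1/10·F = (0.0974,-8.7750)

Fx=-9.0262 Fy=2.2500 x'=0.0974 y'=-8.7750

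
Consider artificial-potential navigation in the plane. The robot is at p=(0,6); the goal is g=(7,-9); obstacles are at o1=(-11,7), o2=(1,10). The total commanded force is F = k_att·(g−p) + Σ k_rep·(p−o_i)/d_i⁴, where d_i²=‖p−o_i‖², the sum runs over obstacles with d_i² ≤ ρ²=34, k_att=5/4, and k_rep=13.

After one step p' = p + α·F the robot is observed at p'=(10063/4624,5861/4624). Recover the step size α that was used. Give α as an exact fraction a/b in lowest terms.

F_att = 5/4·(g−p) = 5/4·(7,-15) = (8.7500,-18.7500)
o1: d²=122 > ρ²=34 → inactive
o2: d²=17 ≤ ρ²=34; F_rep = 13·(-1,-4)/17² = (-0.0450,-0.1799)
F = F_att + ΣF_rep = (8.7050,-18.9299)
Δp = p'−p = (2.1763,-4.7325); α = Δx/Fx = (10063/4624) / (10063/1156) = 1/4
check: Δy/Fy = (-21883/4624) / (-21883/1156) = 1/4 ✓

α = 1/4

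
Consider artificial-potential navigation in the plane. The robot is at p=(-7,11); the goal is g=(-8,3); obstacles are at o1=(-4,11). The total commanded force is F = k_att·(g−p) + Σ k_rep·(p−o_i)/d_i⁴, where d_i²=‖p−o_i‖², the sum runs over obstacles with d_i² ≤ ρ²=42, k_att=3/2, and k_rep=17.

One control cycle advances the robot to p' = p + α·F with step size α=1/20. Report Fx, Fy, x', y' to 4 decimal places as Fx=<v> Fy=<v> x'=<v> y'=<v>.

Fx=-2.1296 Fy=-12.0000 x'=-7.1065 y'=10.4000

F_att = 3/2·(g−p) = 3/2·(-1,-8) = (-1.5000,-12.0000)
o1: d²=9 ≤ ρ²=42; F_rep = 17·(-3,0)/9² = (-0.6296,0.0000)
F = F_att + ΣF_rep = (-2.1296,-12.0000)
p' = p + 1/20·F = (-7.1065,10.4000)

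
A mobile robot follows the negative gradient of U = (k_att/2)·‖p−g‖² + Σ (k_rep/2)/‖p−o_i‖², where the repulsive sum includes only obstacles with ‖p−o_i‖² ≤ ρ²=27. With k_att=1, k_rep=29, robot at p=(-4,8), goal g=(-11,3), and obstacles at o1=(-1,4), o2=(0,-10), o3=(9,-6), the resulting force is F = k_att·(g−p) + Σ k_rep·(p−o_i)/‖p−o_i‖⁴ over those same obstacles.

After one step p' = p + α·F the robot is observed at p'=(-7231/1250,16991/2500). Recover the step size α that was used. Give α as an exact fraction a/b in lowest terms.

α = 1/4

F_att = 1·(g−p) = 1·(-7,-5) = (-7.0000,-5.0000)
o1: d²=25 ≤ ρ²=27; F_rep = 29·(-3,4)/25² = (-0.1392,0.1856)
o2: d²=340 > ρ²=27 → inactive
o3: d²=365 > ρ²=27 → inactive
F = F_att + ΣF_rep = (-7.1392,-4.8144)
Δp = p'−p = (-1.7848,-1.2036); α = Δx/Fx = (-2231/1250) / (-4462/625) = 1/4
check: Δy/Fy = (-3009/2500) / (-3009/625) = 1/4 ✓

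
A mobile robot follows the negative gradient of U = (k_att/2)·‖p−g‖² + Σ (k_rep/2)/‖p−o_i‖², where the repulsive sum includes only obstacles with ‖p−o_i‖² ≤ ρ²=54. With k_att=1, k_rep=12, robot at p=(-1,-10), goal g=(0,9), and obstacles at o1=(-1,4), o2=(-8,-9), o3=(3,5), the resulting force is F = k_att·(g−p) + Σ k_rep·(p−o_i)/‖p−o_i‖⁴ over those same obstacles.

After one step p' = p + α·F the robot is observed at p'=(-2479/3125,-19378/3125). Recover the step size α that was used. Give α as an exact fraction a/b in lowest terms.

F_att = 1·(g−p) = 1·(1,19) = (1.0000,19.0000)
o1: d²=196 > ρ²=54 → inactive
o2: d²=50 ≤ ρ²=54; F_rep = 12·(7,-1)/50² = (0.0336,-0.0048)
o3: d²=241 > ρ²=54 → inactive
F = F_att + ΣF_rep = (1.0336,18.9952)
Δp = p'−p = (0.2067,3.7990); α = Δx/Fx = (646/3125) / (646/625) = 1/5
check: Δy/Fy = (11872/3125) / (11872/625) = 1/5 ✓

α = 1/5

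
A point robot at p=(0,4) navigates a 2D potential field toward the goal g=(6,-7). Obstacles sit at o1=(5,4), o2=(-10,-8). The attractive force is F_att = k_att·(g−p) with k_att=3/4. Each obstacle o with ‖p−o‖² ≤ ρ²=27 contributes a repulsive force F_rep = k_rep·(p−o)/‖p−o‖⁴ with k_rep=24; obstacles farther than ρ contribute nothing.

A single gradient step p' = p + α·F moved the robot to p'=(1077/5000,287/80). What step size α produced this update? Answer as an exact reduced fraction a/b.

F_att = 3/4·(g−p) = 3/4·(6,-11) = (4.5000,-8.2500)
o1: d²=25 ≤ ρ²=27; F_rep = 24·(-5,0)/25² = (-0.1920,0.0000)
o2: d²=244 > ρ²=27 → inactive
F = F_att + ΣF_rep = (4.3080,-8.2500)
Δp = p'−p = (0.2154,-0.4125); α = Δx/Fx = (1077/5000) / (1077/250) = 1/20
check: Δy/Fy = (-33/80) / (-33/4) = 1/20 ✓

α = 1/20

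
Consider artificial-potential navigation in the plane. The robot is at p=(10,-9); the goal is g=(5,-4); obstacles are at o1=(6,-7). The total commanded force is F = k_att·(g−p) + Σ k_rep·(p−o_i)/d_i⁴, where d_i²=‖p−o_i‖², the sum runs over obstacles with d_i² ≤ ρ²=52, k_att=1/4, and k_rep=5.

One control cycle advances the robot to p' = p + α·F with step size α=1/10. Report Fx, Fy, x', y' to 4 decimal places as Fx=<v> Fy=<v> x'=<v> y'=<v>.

Fx=-1.2000 Fy=1.2250 x'=9.8800 y'=-8.8775

F_att = 1/4·(g−p) = 1/4·(-5,5) = (-1.2500,1.2500)
o1: d²=20 ≤ ρ²=52; F_rep = 5·(4,-2)/20² = (0.0500,-0.0250)
F = F_att + ΣF_rep = (-1.2000,1.2250)
p' = p + 1/10·F = (9.8800,-8.8775)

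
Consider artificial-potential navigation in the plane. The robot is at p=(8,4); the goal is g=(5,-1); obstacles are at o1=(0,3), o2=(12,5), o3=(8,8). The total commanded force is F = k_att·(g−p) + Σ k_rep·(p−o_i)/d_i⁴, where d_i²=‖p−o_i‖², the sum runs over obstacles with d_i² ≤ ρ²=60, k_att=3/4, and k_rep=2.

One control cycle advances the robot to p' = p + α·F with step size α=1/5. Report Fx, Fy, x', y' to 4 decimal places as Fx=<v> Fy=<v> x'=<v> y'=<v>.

Fx=-2.2777 Fy=-3.7882 x'=7.5445 y'=3.2424

F_att = 3/4·(g−p) = 3/4·(-3,-5) = (-2.2500,-3.7500)
o1: d²=65 > ρ²=60 → inactive
o2: d²=17 ≤ ρ²=60; F_rep = 2·(-4,-1)/17² = (-0.0277,-0.0069)
o3: d²=16 ≤ ρ²=60; F_rep = 2·(0,-4)/16² = (0.0000,-0.0312)
F = F_att + ΣF_rep = (-2.2777,-3.7882)
p' = p + 1/5·F = (7.5445,3.2424)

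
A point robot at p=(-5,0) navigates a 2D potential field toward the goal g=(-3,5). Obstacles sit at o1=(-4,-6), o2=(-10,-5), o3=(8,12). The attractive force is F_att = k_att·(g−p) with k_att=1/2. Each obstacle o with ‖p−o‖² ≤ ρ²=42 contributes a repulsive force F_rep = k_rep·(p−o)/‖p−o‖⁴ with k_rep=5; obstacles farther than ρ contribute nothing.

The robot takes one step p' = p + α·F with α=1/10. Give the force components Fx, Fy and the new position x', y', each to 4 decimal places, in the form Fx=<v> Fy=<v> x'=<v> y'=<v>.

F_att = 1/2·(g−p) = 1/2·(2,5) = (1.0000,2.5000)
o1: d²=37 ≤ ρ²=42; F_rep = 5·(-1,6)/37² = (-0.0037,0.0219)
o2: d²=50 > ρ²=42 → inactive
o3: d²=313 > ρ²=42 → inactive
F = F_att + ΣF_rep = (0.9963,2.5219)
p' = p + 1/10·F = (-4.9004,0.2522)

Fx=0.9963 Fy=2.5219 x'=-4.9004 y'=0.2522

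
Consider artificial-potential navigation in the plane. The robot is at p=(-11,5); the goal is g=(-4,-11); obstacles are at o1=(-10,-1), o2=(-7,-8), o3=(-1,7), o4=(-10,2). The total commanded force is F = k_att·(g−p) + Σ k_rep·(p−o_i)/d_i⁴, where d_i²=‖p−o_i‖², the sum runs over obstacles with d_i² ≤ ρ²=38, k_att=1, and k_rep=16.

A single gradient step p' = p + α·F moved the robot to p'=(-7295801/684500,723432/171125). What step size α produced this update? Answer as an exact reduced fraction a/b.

α = 1/20

F_att = 1·(g−p) = 1·(7,-16) = (7.0000,-16.0000)
o1: d²=37 ≤ ρ²=38; F_rep = 16·(-1,6)/37² = (-0.0117,0.0701)
o2: d²=185 > ρ²=38 → inactive
o3: d²=104 > ρ²=38 → inactive
o4: d²=10 ≤ ρ²=38; F_rep = 16·(-1,3)/10² = (-0.1600,0.4800)
F = F_att + ΣF_rep = (6.8283,-15.4499)
Δp = p'−p = (0.3414,-0.7725); α = Δx/Fx = (233699/684500) / (233699/34225) = 1/20
check: Δy/Fy = (-132193/171125) / (-528772/34225) = 1/20 ✓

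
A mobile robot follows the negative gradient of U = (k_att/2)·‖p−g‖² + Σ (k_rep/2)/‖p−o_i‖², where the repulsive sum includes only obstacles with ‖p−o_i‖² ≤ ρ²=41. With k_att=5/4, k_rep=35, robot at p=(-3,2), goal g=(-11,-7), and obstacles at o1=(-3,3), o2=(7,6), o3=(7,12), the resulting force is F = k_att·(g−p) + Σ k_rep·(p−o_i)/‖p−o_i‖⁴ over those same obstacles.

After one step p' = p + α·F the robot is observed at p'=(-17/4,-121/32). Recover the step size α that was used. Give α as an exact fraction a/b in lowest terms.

α = 1/8

F_att = 5/4·(g−p) = 5/4·(-8,-9) = (-10.0000,-11.2500)
o1: d²=1 ≤ ρ²=41; F_rep = 35·(0,-1)/1² = (0.0000,-35.0000)
o2: d²=116 > ρ²=41 → inactive
o3: d²=200 > ρ²=41 → inactive
F = F_att + ΣF_rep = (-10.0000,-46.2500)
Δp = p'−p = (-1.2500,-5.7812); α = Δx/Fx = (-5/4) / (-10) = 1/8
check: Δy/Fy = (-185/32) / (-185/4) = 1/8 ✓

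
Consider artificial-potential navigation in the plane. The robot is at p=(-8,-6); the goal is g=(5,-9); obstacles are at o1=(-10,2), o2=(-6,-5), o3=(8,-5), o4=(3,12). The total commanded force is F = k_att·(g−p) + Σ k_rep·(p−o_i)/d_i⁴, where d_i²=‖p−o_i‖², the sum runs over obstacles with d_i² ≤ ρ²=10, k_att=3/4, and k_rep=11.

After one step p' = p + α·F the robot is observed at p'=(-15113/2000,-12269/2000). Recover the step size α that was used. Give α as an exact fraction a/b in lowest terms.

F_att = 3/4·(g−p) = 3/4·(13,-3) = (9.7500,-2.2500)
o1: d²=68 > ρ²=10 → inactive
o2: d²=5 ≤ ρ²=10; F_rep = 11·(-2,-1)/5² = (-0.8800,-0.4400)
o3: d²=257 > ρ²=10 → inactive
o4: d²=445 > ρ²=10 → inactive
F = F_att + ΣF_rep = (8.8700,-2.6900)
Δp = p'−p = (0.4435,-0.1345); α = Δx/Fx = (887/2000) / (887/100) = 1/20
check: Δy/Fy = (-269/2000) / (-269/100) = 1/20 ✓

α = 1/20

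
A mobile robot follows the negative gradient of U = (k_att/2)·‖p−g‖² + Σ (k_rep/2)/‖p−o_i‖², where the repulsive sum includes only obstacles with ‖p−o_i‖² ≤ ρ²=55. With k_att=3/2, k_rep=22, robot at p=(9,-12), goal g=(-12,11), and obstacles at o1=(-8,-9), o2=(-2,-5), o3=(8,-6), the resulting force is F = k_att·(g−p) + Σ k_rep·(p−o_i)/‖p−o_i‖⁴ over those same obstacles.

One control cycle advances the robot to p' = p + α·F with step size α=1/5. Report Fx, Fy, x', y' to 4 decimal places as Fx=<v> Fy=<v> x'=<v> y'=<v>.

Fx=-31.4839 Fy=34.4036 x'=2.7032 y'=-5.1193

F_att = 3/2·(g−p) = 3/2·(-21,23) = (-31.5000,34.5000)
o1: d²=298 > ρ²=55 → inactive
o2: d²=170 > ρ²=55 → inactive
o3: d²=37 ≤ ρ²=55; F_rep = 22·(1,-6)/37² = (0.0161,-0.0964)
F = F_att + ΣF_rep = (-31.4839,34.4036)
p' = p + 1/5·F = (2.7032,-5.1193)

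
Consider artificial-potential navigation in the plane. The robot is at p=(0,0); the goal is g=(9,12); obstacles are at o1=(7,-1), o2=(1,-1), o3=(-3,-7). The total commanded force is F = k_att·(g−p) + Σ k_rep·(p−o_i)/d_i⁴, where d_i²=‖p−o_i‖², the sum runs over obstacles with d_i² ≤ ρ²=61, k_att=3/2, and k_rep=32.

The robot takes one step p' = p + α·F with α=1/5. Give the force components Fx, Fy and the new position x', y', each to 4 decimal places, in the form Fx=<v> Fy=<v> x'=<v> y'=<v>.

F_att = 3/2·(g−p) = 3/2·(9,12) = (13.5000,18.0000)
o1: d²=50 ≤ ρ²=61; F_rep = 32·(-7,1)/50² = (-0.0896,0.0128)
o2: d²=2 ≤ ρ²=61; F_rep = 32·(-1,1)/2² = (-8.0000,8.0000)
o3: d²=58 ≤ ρ²=61; F_rep = 32·(3,7)/58² = (0.0285,0.0666)
F = F_att + ΣF_rep = (5.4389,26.0794)
p' = p + 1/5·F = (1.0878,5.2159)

Fx=5.4389 Fy=26.0794 x'=1.0878 y'=5.2159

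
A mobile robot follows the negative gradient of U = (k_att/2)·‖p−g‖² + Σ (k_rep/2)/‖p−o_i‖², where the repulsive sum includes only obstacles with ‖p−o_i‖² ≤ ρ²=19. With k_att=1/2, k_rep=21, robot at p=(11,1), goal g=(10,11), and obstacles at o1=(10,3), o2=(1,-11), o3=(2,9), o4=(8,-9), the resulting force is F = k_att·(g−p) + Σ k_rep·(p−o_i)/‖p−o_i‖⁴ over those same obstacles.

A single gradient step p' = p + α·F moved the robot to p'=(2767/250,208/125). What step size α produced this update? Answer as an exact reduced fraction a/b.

F_att = 1/2·(g−p) = 1/2·(-1,10) = (-0.5000,5.0000)
o1: d²=5 ≤ ρ²=19; F_rep = 21·(1,-2)/5² = (0.8400,-1.6800)
o2: d²=244 > ρ²=19 → inactive
o3: d²=145 > ρ²=19 → inactive
o4: d²=109 > ρ²=19 → inactive
F = F_att + ΣF_rep = (0.3400,3.3200)
Δp = p'−p = (0.0680,0.6640); α = Δx/Fx = (17/250) / (17/50) = 1/5
check: Δy/Fy = (83/125) / (83/25) = 1/5 ✓

α = 1/5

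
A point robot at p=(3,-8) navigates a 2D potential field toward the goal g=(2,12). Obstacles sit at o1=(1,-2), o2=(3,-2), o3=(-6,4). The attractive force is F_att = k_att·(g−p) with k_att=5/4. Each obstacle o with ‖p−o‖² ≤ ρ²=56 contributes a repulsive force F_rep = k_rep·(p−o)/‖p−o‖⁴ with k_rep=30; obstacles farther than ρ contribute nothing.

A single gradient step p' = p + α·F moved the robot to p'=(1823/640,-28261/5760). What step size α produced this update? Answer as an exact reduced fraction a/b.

α = 1/8

F_att = 5/4·(g−p) = 5/4·(-1,20) = (-1.2500,25.0000)
o1: d²=40 ≤ ρ²=56; F_rep = 30·(2,-6)/40² = (0.0375,-0.1125)
o2: d²=36 ≤ ρ²=56; F_rep = 30·(0,-6)/36² = (0.0000,-0.1389)
o3: d²=225 > ρ²=56 → inactive
F = F_att + ΣF_rep = (-1.2125,24.7486)
Δp = p'−p = (-0.1516,3.0936); α = Δx/Fx = (-97/640) / (-97/80) = 1/8
check: Δy/Fy = (17819/5760) / (17819/720) = 1/8 ✓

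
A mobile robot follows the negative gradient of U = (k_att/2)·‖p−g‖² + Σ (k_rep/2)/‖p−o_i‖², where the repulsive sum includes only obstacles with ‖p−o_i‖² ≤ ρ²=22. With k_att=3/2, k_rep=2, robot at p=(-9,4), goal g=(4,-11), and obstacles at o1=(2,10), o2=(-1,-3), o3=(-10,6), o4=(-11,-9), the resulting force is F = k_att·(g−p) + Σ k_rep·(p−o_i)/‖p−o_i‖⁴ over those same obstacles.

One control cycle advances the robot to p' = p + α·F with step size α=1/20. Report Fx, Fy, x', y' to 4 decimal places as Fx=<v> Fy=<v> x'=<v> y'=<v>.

F_att = 3/2·(g−p) = 3/2·(13,-15) = (19.5000,-22.5000)
o1: d²=157 > ρ²=22 → inactive
o2: d²=113 > ρ²=22 → inactive
o3: d²=5 ≤ ρ²=22; F_rep = 2·(1,-2)/5² = (0.0800,-0.1600)
o4: d²=173 > ρ²=22 → inactive
F = F_att + ΣF_rep = (19.5800,-22.6600)
p' = p + 1/20·F = (-8.0210,2.8670)

Fx=19.5800 Fy=-22.6600 x'=-8.0210 y'=2.8670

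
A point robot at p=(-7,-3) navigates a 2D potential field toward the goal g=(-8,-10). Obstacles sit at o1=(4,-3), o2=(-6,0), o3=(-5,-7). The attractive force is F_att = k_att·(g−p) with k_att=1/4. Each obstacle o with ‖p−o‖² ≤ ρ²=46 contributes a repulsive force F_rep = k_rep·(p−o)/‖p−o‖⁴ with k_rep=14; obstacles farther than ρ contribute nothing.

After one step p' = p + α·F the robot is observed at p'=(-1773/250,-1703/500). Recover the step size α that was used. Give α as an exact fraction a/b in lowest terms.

F_att = 1/4·(g−p) = 1/4·(-1,-7) = (-0.2500,-1.7500)
o1: d²=121 > ρ²=46 → inactive
o2: d²=10 ≤ ρ²=46; F_rep = 14·(-1,-3)/10² = (-0.1400,-0.4200)
o3: d²=20 ≤ ρ²=46; F_rep = 14·(-2,4)/20² = (-0.0700,0.1400)
F = F_att + ΣF_rep = (-0.4600,-2.0300)
Δp = p'−p = (-0.0920,-0.4060); α = Δx/Fx = (-23/250) / (-23/50) = 1/5
check: Δy/Fy = (-203/500) / (-203/100) = 1/5 ✓

α = 1/5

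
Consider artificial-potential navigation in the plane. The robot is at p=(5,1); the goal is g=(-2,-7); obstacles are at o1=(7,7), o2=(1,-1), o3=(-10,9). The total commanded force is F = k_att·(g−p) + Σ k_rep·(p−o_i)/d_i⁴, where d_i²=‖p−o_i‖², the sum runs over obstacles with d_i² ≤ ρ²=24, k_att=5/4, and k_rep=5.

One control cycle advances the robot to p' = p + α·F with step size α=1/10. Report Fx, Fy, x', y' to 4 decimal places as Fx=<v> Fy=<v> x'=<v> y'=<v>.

F_att = 5/4·(g−p) = 5/4·(-7,-8) = (-8.7500,-10.0000)
o1: d²=40 > ρ²=24 → inactive
o2: d²=20 ≤ ρ²=24; F_rep = 5·(4,2)/20² = (0.0500,0.0250)
o3: d²=289 > ρ²=24 → inactive
F = F_att + ΣF_rep = (-8.7000,-9.9750)
p' = p + 1/10·F = (4.1300,0.0025)

Fx=-8.7000 Fy=-9.9750 x'=4.1300 y'=0.0025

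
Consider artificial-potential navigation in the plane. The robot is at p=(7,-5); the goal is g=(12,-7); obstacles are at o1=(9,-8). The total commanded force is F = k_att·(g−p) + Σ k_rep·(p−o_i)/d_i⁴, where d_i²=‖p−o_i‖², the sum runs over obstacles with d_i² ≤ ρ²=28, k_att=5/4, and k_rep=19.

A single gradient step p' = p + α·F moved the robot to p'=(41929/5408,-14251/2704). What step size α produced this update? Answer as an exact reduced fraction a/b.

α = 1/8

F_att = 5/4·(g−p) = 5/4·(5,-2) = (6.2500,-2.5000)
o1: d²=13 ≤ ρ²=28; F_rep = 19·(-2,3)/13² = (-0.2249,0.3373)
F = F_att + ΣF_rep = (6.0251,-2.1627)
Δp = p'−p = (0.7531,-0.2703); α = Δx/Fx = (4073/5408) / (4073/676) = 1/8
check: Δy/Fy = (-731/2704) / (-731/338) = 1/8 ✓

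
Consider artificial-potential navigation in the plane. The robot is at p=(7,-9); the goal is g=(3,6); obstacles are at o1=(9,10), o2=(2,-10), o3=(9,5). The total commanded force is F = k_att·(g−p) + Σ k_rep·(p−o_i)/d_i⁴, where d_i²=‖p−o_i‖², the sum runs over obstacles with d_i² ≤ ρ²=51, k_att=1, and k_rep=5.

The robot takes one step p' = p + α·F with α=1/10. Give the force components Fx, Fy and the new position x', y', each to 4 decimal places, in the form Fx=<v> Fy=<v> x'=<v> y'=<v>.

Fx=-3.9630 Fy=15.0074 x'=6.6037 y'=-7.4993

F_att = 1·(g−p) = 1·(-4,15) = (-4.0000,15.0000)
o1: d²=365 > ρ²=51 → inactive
o2: d²=26 ≤ ρ²=51; F_rep = 5·(5,1)/26² = (0.0370,0.0074)
o3: d²=200 > ρ²=51 → inactive
F = F_att + ΣF_rep = (-3.9630,15.0074)
p' = p + 1/10·F = (6.6037,-7.4993)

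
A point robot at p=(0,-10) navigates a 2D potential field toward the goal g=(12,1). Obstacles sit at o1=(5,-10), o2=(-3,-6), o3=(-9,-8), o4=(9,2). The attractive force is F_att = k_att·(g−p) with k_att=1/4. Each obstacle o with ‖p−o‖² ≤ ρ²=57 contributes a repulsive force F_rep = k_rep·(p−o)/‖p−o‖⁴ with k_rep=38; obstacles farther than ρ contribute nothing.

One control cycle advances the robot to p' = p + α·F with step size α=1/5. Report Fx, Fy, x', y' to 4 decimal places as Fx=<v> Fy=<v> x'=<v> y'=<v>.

F_att = 1/4·(g−p) = 1/4·(12,11) = (3.0000,2.7500)
o1: d²=25 ≤ ρ²=57; F_rep = 38·(-5,0)/25² = (-0.3040,0.0000)
o2: d²=25 ≤ ρ²=57; F_rep = 38·(3,-4)/25² = (0.1824,-0.2432)
o3: d²=85 > ρ²=57 → inactive
o4: d²=225 > ρ²=57 → inactive
F = F_att + ΣF_rep = (2.8784,2.5068)
p' = p + 1/5·F = (0.5757,-9.4986)

Fx=2.8784 Fy=2.5068 x'=0.5757 y'=-9.4986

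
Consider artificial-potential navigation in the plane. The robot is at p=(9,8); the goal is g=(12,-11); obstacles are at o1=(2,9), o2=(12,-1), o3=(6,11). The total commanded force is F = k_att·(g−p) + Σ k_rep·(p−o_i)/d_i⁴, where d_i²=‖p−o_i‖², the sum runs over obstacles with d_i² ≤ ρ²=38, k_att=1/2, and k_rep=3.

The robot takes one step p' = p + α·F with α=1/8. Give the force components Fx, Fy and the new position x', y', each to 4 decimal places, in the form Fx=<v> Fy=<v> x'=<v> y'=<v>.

F_att = 1/2·(g−p) = 1/2·(3,-19) = (1.5000,-9.5000)
o1: d²=50 > ρ²=38 → inactive
o2: d²=90 > ρ²=38 → inactive
o3: d²=18 ≤ ρ²=38; F_rep = 3·(3,-3)/18² = (0.0278,-0.0278)
F = F_att + ΣF_rep = (1.5278,-9.5278)
p' = p + 1/8·F = (9.1910,6.8090)

Fx=1.5278 Fy=-9.5278 x'=9.1910 y'=6.8090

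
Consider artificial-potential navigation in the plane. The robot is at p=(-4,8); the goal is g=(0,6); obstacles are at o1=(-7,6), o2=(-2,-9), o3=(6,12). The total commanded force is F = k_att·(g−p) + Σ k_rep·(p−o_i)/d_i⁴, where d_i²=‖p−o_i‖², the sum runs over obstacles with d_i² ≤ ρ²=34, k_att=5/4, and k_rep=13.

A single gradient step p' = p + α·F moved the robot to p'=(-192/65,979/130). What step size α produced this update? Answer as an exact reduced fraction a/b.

F_att = 5/4·(g−p) = 5/4·(4,-2) = (5.0000,-2.5000)
o1: d²=13 ≤ ρ²=34; F_rep = 13·(3,2)/13² = (0.2308,0.1538)
o2: d²=293 > ρ²=34 → inactive
o3: d²=116 > ρ²=34 → inactive
F = F_att + ΣF_rep = (5.2308,-2.3462)
Δp = p'−p = (1.0462,-0.4692); α = Δx/Fx = (68/65) / (68/13) = 1/5
check: Δy/Fy = (-61/130) / (-61/26) = 1/5 ✓

α = 1/5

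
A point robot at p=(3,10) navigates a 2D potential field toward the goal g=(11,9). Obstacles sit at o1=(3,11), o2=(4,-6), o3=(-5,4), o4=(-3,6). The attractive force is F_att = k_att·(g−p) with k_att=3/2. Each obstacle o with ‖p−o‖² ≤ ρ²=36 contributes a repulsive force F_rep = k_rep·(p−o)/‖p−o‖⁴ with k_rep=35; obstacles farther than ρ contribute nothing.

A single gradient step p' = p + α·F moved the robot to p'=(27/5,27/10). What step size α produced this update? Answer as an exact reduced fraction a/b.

α = 1/5

F_att = 3/2·(g−p) = 3/2·(8,-1) = (12.0000,-1.5000)
o1: d²=1 ≤ ρ²=36; F_rep = 35·(0,-1)/1² = (0.0000,-35.0000)
o2: d²=257 > ρ²=36 → inactive
o3: d²=100 > ρ²=36 → inactive
o4: d²=52 > ρ²=36 → inactive
F = F_att + ΣF_rep = (12.0000,-36.5000)
Δp = p'−p = (2.4000,-7.3000); α = Δx/Fx = (12/5) / (12) = 1/5
check: Δy/Fy = (-73/10) / (-73/2) = 1/5 ✓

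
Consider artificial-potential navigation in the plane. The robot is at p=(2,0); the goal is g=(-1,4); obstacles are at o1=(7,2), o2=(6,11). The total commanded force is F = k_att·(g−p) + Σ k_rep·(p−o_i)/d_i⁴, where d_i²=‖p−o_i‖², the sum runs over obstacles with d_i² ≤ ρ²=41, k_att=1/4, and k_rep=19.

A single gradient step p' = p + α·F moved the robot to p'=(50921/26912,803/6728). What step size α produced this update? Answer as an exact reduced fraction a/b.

F_att = 1/4·(g−p) = 1/4·(-3,4) = (-0.7500,1.0000)
o1: d²=29 ≤ ρ²=41; F_rep = 19·(-5,-2)/29² = (-0.1130,-0.0452)
o2: d²=137 > ρ²=41 → inactive
F = F_att + ΣF_rep = (-0.8630,0.9548)
Δp = p'−p = (-0.1079,0.1194); α = Δx/Fx = (-2903/26912) / (-2903/3364) = 1/8
check: Δy/Fy = (803/6728) / (803/841) = 1/8 ✓

α = 1/8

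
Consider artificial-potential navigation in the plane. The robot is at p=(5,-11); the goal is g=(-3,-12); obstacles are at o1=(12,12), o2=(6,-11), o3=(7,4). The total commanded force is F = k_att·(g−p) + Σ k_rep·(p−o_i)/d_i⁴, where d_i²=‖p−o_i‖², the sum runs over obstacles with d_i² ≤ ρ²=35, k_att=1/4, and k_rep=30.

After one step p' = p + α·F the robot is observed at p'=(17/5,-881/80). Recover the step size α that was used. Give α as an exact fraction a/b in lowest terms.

F_att = 1/4·(g−p) = 1/4·(-8,-1) = (-2.0000,-0.2500)
o1: d²=578 > ρ²=35 → inactive
o2: d²=1 ≤ ρ²=35; F_rep = 30·(-1,0)/1² = (-30.0000,0.0000)
o3: d²=229 > ρ²=35 → inactive
F = F_att + ΣF_rep = (-32.0000,-0.2500)
Δp = p'−p = (-1.6000,-0.0125); α = Δx/Fx = (-8/5) / (-32) = 1/20
check: Δy/Fy = (-1/80) / (-1/4) = 1/20 ✓

α = 1/20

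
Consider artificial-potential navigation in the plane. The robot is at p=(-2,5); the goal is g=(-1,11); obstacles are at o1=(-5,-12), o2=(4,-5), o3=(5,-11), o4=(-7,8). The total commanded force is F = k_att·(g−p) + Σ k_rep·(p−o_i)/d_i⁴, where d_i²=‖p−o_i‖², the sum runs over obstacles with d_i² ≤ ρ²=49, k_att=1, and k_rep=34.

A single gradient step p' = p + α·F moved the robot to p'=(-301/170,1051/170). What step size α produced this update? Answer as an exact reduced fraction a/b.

α = 1/5

F_att = 1·(g−p) = 1·(1,6) = (1.0000,6.0000)
o1: d²=298 > ρ²=49 → inactive
o2: d²=136 > ρ²=49 → inactive
o3: d²=305 > ρ²=49 → inactive
o4: d²=34 ≤ ρ²=49; F_rep = 34·(5,-3)/34² = (0.1471,-0.0882)
F = F_att + ΣF_rep = (1.1471,5.9118)
Δp = p'−p = (0.2294,1.1824); α = Δx/Fx = (39/170) / (39/34) = 1/5
check: Δy/Fy = (201/170) / (201/34) = 1/5 ✓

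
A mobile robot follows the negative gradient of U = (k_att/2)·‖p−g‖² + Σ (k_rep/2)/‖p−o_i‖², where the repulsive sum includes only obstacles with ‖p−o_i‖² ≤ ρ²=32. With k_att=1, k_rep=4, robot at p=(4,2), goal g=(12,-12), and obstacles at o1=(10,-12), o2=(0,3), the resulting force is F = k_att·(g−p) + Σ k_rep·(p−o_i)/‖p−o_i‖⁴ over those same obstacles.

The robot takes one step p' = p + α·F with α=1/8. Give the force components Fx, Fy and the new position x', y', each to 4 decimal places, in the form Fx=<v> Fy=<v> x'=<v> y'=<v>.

F_att = 1·(g−p) = 1·(8,-14) = (8.0000,-14.0000)
o1: d²=232 > ρ²=32 → inactive
o2: d²=17 ≤ ρ²=32; F_rep = 4·(4,-1)/17² = (0.0554,-0.0138)
F = F_att + ΣF_rep = (8.0554,-14.0138)
p' = p + 1/8·F = (5.0069,0.2483)

Fx=8.0554 Fy=-14.0138 x'=5.0069 y'=0.2483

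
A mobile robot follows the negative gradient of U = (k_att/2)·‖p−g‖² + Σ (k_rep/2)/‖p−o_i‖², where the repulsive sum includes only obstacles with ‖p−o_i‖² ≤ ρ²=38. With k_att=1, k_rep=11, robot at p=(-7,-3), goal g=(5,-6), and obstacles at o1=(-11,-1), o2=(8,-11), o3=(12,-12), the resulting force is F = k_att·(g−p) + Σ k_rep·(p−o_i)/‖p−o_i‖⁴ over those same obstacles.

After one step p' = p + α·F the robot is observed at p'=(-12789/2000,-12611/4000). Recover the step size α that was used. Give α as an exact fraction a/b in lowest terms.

F_att = 1·(g−p) = 1·(12,-3) = (12.0000,-3.0000)
o1: d²=20 ≤ ρ²=38; F_rep = 11·(4,-2)/20² = (0.1100,-0.0550)
o2: d²=289 > ρ²=38 → inactive
o3: d²=442 > ρ²=38 → inactive
F = F_att + ΣF_rep = (12.1100,-3.0550)
Δp = p'−p = (0.6055,-0.1527); α = Δx/Fx = (1211/2000) / (1211/100) = 1/20
check: Δy/Fy = (-611/4000) / (-611/200) = 1/20 ✓

α = 1/20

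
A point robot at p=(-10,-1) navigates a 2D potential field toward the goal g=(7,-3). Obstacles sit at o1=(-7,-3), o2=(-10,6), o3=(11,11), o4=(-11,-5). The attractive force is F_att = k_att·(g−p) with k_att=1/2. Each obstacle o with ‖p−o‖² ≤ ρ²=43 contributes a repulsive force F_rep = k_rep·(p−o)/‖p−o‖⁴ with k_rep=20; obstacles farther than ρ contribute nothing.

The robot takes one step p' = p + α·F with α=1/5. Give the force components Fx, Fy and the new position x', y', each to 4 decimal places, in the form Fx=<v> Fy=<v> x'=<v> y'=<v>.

Fx=8.2142 Fy=-0.4865 x'=-8.3572 y'=-1.0973

F_att = 1/2·(g−p) = 1/2·(17,-2) = (8.5000,-1.0000)
o1: d²=13 ≤ ρ²=43; F_rep = 20·(-3,2)/13² = (-0.3550,0.2367)
o2: d²=49 > ρ²=43 → inactive
o3: d²=585 > ρ²=43 → inactive
o4: d²=17 ≤ ρ²=43; F_rep = 20·(1,4)/17² = (0.0692,0.2768)
F = F_att + ΣF_rep = (8.2142,-0.4865)
p' = p + 1/5·F = (-8.3572,-1.0973)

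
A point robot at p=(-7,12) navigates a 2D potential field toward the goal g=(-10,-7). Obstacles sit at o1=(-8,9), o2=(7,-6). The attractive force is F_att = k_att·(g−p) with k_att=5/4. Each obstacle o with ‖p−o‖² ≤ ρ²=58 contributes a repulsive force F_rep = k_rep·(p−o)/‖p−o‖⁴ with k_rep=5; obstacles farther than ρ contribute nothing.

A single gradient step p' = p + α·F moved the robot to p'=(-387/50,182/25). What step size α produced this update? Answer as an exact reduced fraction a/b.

α = 1/5

F_att = 5/4·(g−p) = 5/4·(-3,-19) = (-3.7500,-23.7500)
o1: d²=10 ≤ ρ²=58; F_rep = 5·(1,3)/10² = (0.0500,0.1500)
o2: d²=520 > ρ²=58 → inactive
F = F_att + ΣF_rep = (-3.7000,-23.6000)
Δp = p'−p = (-0.7400,-4.7200); α = Δx/Fx = (-37/50) / (-37/10) = 1/5
check: Δy/Fy = (-118/25) / (-118/5) = 1/5 ✓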